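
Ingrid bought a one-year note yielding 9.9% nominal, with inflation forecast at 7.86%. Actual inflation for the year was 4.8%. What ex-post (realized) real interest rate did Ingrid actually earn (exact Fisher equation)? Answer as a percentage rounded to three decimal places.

Ex-post: (1 + 0.0990)/(1 + 0.0480) − 1 = 4.8664%
So the realized real rate is 4.866%.

4.866%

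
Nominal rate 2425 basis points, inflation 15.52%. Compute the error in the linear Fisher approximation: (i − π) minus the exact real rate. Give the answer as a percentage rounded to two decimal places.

Approximate: r ≈ 24.250% − 15.520% = 8.7300%
Exact: (1 + 0.2425)/(1 + 0.1552) − 1 = 7.5571%
Error = 8.7300% − 7.5571% = 1.1729% → 1.17%.

1.17%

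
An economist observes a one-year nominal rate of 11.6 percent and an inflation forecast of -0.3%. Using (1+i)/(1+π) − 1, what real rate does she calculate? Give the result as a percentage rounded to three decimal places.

11.936%

1 + r = 1.11600 / 0.99700 = 1.119358
r = 1.119358 − 1 = 11.9358%, i.e. 11.936%.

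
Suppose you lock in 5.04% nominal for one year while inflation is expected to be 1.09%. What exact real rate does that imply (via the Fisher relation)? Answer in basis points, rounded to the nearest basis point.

1 + r = 1.05040 / 1.01090 = 1.039074
r = 1.039074 − 1 = 3.9074%, i.e. 391 basis points.

391 basis points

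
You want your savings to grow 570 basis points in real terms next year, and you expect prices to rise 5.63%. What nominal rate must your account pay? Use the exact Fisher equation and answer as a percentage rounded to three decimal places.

(1 + i) = (1 + r)(1 + π) = 1.05700 × 1.05630 = 1.1165091
i = 1.1165091 − 1, so the required nominal rate is 11.651%.

11.651%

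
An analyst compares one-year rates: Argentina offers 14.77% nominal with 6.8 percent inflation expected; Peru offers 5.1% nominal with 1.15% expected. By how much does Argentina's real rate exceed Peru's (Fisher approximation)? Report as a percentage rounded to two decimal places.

Argentina: 14.77% − 6.8% = 7.970%
Peru: 5.1% − 1.15% = 3.950%
Differential = 4.020% → 4.02%.

4.02%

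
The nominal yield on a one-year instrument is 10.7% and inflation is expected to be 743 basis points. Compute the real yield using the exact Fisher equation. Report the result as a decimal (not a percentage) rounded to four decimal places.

1 + r = 1.10700 / 1.07430 = 1.030438
r = 1.030438 − 1 = 3.0438%, i.e. 0.0304.

0.0304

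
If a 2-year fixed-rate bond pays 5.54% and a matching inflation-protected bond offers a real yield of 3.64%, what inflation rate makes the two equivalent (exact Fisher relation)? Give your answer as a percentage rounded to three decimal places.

1.833%

(1 + π) = (1 + i)/(1 + r) = 1.05540 / 1.03640 = 1.018333
Break-even inflation = 1.018333 − 1 → 1.833%.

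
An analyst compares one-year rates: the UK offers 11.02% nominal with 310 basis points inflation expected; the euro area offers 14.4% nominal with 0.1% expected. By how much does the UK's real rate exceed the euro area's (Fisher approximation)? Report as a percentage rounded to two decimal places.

-6.38%

The UK: 11.02% − 3.1% = 7.920%
The euro area: 14.4% − 0.1% = 14.300%
Differential = -6.380% → -6.38%.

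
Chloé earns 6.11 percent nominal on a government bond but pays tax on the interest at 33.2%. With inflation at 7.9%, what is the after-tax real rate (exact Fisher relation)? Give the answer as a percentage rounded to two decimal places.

After-tax nominal return = 6.11% × (1 − 0.332) = 4.08148%.
1 + r = 1.0408148 / 1.07900 = 0.964611
After-tax real rate = 0.964611 − 1 → -3.54%.

-3.54%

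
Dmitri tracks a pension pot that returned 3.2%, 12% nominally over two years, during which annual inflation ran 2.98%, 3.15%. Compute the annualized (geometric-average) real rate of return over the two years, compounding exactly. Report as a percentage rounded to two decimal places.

4.31%

Compound the nominal returns: 1.0320 × 1.1200 = 1.15584000.
Compound inflation: 1.0298 × 1.0315 = 1.06223870.
Deflate: 1.15584000 / 1.06223870 = 1.08811701.
Annualized real rate = 1.08811701^(1/2) − 1 = 4.3128% → 4.31%.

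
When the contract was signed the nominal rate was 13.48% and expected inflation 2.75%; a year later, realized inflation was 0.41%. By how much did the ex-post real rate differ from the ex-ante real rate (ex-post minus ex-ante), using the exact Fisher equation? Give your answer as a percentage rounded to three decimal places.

2.574%

Ex-ante: (1 + 0.1348)/(1 + 0.0275) − 1 = 10.4428%
Ex-post: (1 + 0.1348)/(1 + 0.0041) − 1 = 13.0166%
Difference (ex-post − ex-ante) = 2.5738% → 2.574%.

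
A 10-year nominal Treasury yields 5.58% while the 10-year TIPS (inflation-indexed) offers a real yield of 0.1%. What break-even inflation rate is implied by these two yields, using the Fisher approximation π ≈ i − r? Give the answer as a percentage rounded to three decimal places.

π ≈ i − r = 5.58% − 0.1% → 5.480%.

5.480%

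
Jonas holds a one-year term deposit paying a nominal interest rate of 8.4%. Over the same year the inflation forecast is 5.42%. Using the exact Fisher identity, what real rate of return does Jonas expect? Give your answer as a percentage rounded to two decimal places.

2.83%

By the Fisher identity, 1 + r = (1 + i)/(1 + π).
1 + r = 1.08400 / 1.05420 = 1.028268
r = 1.028268 − 1 = 2.8268%, i.e. 2.83%.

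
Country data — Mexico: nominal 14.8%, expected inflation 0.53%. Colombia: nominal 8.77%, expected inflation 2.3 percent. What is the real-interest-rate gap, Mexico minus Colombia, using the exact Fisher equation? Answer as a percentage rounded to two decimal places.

Mexico: (1 + 0.1480)/(1 + 0.0053) − 1 = 14.1948%
Colombia: (1 + 0.0877)/(1 + 0.0230) − 1 = 6.3245%
Differential = 14.1948% − 6.3245% = 7.8702% → 7.87%.

7.87%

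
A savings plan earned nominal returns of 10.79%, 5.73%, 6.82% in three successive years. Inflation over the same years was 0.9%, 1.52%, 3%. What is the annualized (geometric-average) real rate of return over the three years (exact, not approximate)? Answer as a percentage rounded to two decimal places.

Compound the nominal returns: 1.1079 × 1.0573 × 1.0682 = 1.25127097.
Compound inflation: 1.0090 × 1.0152 × 1.0300 = 1.05506690.
Deflate: 1.25127097 / 1.05506690 = 1.18596362.
Annualized real rate = 1.18596362^(1/3) − 1 = 5.8499% → 5.85%.

5.85%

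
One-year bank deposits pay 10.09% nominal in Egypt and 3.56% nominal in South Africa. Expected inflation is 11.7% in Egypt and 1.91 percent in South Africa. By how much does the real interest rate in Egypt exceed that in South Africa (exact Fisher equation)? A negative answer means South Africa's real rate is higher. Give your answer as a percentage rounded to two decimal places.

Egypt: (1 + 0.1009)/(1 + 0.1170) − 1 = -1.4414%
South Africa: (1 + 0.0356)/(1 + 0.0191) − 1 = 1.6191%
Differential = -1.4414% − 1.6191% = -3.0604% → -3.06%.

-3.06%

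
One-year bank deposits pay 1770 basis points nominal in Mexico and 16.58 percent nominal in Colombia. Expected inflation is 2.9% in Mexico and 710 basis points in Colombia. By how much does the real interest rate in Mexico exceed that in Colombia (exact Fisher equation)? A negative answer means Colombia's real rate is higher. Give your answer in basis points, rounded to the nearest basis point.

553 basis points

Mexico: (1 + 0.1770)/(1 + 0.0290) − 1 = 14.3829%
Colombia: (1 + 0.1658)/(1 + 0.0710) − 1 = 8.8515%
Differential = 14.3829% − 8.8515% = 5.5314% → 553 basis points.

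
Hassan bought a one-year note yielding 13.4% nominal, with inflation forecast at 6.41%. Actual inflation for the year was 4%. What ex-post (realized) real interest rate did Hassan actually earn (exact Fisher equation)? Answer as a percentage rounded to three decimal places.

Ex-post: (1 + 0.1340)/(1 + 0.0400) − 1 = 9.03846%
So the realized real rate is 9.038%.

9.038%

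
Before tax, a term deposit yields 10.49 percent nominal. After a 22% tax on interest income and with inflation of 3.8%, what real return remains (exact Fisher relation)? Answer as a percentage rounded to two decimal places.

After-tax nominal return = 10.49% × (1 − 0.22) = 8.1822%.
1 + r = 1.081822 / 1.03800 = 1.042218
After-tax real rate = 1.042218 − 1 → 4.22%.

4.22%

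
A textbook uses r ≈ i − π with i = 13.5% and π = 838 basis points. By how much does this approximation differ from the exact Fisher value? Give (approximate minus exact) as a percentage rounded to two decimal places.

Approximate: r ≈ 13.500% − 8.380% = 5.1200%
Exact: (1 + 0.1350)/(1 + 0.0838) − 1 = 4.7241%
Error = 5.1200% − 4.7241% = 0.3959% → 0.40%.

0.40%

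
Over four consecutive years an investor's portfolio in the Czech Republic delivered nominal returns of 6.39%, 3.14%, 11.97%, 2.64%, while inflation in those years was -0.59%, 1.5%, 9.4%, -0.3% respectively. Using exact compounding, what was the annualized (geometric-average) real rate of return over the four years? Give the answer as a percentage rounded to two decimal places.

3.46%

Compound the nominal returns: 1.0639 × 1.0314 × 1.1197 × 1.0264 = 1.26109051.
Compound inflation: 0.9941 × 1.0150 × 1.0940 × 0.9970 = 1.10054701.
Deflate: 1.26109051 / 1.10054701 = 1.14587610.
Annualized real rate = 1.14587610^(1/4) − 1 = 3.4628% → 3.46%.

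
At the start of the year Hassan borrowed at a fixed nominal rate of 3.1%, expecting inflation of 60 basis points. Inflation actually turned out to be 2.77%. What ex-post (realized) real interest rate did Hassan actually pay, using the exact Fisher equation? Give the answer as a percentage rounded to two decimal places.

Ex-post: (1 + 0.0310)/(1 + 0.0277) − 1 = 0.3211%
So the realized real rate is 0.32%.

0.32%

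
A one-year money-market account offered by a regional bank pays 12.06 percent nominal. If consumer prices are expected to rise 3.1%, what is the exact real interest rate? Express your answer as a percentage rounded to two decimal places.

By the Fisher identity, 1 + r = (1 + i)/(1 + π).
1 + r = 1.12060 / 1.03100 = 1.086906
r = 1.086906 − 1 = 8.6906%, i.e. 8.69%.

8.69%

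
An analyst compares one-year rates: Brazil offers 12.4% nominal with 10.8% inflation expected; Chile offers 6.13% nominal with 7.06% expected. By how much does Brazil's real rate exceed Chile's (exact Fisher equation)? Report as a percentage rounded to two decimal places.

2.31%

Brazil: (1 + 0.1240)/(1 + 0.1080) − 1 = 1.4440%
Chile: (1 + 0.0613)/(1 + 0.0706) − 1 = -0.8687%
Differential = 1.4440% − (-0.8687%) = 2.3127% → 2.31%.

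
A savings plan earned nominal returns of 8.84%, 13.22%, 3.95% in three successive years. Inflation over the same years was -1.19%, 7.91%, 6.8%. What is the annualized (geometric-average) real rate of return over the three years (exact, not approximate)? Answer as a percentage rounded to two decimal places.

4.00%

Compound the nominal returns: 1.0884 × 1.1322 × 1.0395 = 1.28096180.
Compound inflation: 0.9881 × 1.0791 × 1.0680 = 1.13876430.
Deflate: 1.28096180 / 1.13876430 = 1.12487000.
Annualized real rate = 1.12487000^(1/3) − 1 = 4.0002% → 4.00%.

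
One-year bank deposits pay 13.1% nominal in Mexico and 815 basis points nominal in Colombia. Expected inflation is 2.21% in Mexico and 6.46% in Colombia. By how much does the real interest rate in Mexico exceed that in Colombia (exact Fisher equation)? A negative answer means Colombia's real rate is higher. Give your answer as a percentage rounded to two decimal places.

Mexico: (1 + 0.1310)/(1 + 0.0221) − 1 = 10.6545%
Colombia: (1 + 0.0815)/(1 + 0.0646) − 1 = 1.5875%
Differential = 10.6545% − 1.5875% = 9.0671% → 9.07%.

9.07%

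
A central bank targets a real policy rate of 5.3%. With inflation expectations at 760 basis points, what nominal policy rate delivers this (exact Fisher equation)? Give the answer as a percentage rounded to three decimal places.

13.303%

(1 + i) = (1 + r)(1 + π) = 1.05300 × 1.07600 = 1.133028
i = 1.133028 − 1, so the required nominal rate is 13.303%.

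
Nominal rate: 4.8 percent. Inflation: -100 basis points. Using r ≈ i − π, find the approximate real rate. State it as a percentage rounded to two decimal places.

5.80%

r ≈ i − π = 4.8% − (-1%) = 5.80%.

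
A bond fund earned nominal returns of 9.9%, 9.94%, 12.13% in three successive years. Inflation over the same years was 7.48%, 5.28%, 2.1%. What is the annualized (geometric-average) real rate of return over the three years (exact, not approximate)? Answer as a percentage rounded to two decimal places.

Compound the nominal returns: 1.0990 × 1.0994 × 1.1213 = 1.35480018.
Compound inflation: 1.0748 × 1.0528 × 1.0210 = 1.15531198.
Deflate: 1.35480018 / 1.15531198 = 1.17267042.
Annualized real rate = 1.17267042^(1/3) − 1 = 5.4529% → 5.45%.

5.45%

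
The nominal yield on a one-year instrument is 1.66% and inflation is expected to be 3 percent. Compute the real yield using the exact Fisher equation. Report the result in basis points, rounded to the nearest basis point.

-130 basis points

By the Fisher identity, 1 + r = (1 + i)/(1 + π).
1 + r = 1.01660 / 1.03000 = 0.986990
r = 0.986990 − 1 = -1.3010%, i.e. -130 basis points.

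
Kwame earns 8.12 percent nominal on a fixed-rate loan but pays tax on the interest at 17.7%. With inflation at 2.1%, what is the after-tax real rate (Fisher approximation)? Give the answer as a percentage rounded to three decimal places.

4.583%

After-tax nominal return = 8.12% × (1 − 0.177) = 6.68276%.
r ≈ 6.68276% − 2.1% → 4.583%.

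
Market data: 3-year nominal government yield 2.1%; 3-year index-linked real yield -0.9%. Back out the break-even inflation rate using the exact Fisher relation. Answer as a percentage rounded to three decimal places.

(1 + π) = (1 + i)/(1 + r) = 1.02100 / 0.99100 = 1.030272
Break-even inflation = 1.030272 − 1 → 3.027%.

3.027%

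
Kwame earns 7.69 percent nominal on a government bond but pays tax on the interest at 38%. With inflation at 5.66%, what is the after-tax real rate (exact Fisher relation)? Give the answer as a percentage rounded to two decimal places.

After-tax nominal return = 7.69% × (1 − 0.38) = 4.7678%.
1 + r = 1.047678 / 1.05660 = 0.991556
After-tax real rate = 0.991556 − 1 → -0.84%.

-0.84%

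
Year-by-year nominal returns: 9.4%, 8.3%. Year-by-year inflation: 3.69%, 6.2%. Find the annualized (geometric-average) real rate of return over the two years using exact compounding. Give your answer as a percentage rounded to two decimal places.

Compound the nominal returns: 1.0940 × 1.0830 = 1.18480200.
Compound inflation: 1.0369 × 1.0620 = 1.10118780.
Deflate: 1.18480200 / 1.10118780 = 1.07593092.
Annualized real rate = 1.07593092^(1/2) − 1 = 3.7271% → 3.73%.

3.73%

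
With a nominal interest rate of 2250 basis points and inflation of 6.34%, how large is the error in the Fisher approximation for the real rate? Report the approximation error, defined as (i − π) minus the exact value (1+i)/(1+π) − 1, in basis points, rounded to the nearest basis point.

Approximate: r ≈ 22.500% − 6.340% = 16.1600%
Exact: (1 + 0.2250)/(1 + 0.0634) − 1 = 15.1965%
Error = 16.1600% − 15.1965% = 0.9635% → 96 basis points.

96 basis points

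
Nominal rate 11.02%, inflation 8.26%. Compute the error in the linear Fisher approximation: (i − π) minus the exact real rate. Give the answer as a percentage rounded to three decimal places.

0.211%

Approximate: r ≈ 11.020% − 8.260% = 2.7600%
Exact: (1 + 0.1102)/(1 + 0.0826) − 1 = 2.5494%
Error = 2.7600% − 2.5494% = 0.2106% → 0.211%.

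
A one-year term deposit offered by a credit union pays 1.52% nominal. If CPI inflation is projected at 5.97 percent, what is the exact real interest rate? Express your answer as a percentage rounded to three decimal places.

By the Fisher equation, 1 + r = (1 + i)/(1 + π).
1 + r = 1.01520 / 1.05970 = 0.958007
r = 0.958007 − 1 = -4.1993%, i.e. -4.199%.

-4.199%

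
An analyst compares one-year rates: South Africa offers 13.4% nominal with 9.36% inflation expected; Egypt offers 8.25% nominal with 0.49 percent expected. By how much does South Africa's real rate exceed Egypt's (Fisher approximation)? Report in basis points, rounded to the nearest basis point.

-372 basis points

South Africa: 13.4% − 9.36% = 4.040%
Egypt: 8.25% − 0.49% = 7.760%
Differential = -3.720% → -372 basis points.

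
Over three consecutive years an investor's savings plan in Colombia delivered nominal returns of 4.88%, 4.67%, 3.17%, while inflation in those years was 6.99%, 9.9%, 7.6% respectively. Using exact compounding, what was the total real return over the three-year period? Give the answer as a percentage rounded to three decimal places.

Compound the nominal returns: 1.0488 × 1.0467 × 1.0317 = 1.132579.
Compound inflation: 1.0699 × 1.0990 × 1.0760 = 1.265182.
Deflate: 1.132579 / 1.265182 = 0.895190.
Total real return = 0.895190 − 1 → -10.481%.

-10.481%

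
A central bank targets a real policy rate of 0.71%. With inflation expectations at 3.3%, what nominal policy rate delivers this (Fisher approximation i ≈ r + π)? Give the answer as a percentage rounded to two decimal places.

i ≈ r + π = 0.71% + 3.3% = 4.01%.

4.01%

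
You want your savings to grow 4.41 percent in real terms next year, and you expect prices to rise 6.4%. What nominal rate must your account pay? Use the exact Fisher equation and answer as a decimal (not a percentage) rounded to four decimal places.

(1 + i) = (1 + r)(1 + π) = 1.04410 × 1.06400 = 1.1109224
i = 1.1109224 − 1, so the required nominal rate is 0.1109.

0.1109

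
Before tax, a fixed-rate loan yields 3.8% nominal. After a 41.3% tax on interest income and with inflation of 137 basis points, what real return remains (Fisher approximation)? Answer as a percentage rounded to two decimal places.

0.86%

After-tax nominal return = 3.8% × (1 − 0.413) = 2.2306%.
r ≈ 2.2306% − 1.37% → 0.86%.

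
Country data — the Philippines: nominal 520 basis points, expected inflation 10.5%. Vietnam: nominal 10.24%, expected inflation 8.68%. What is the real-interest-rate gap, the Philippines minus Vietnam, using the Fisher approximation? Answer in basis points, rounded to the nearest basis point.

The Philippines: 5.2% − 10.5% = -5.300%
Vietnam: 10.24% − 8.68% = 1.560%
Differential = -6.860% → -686 basis points.

-686 basis points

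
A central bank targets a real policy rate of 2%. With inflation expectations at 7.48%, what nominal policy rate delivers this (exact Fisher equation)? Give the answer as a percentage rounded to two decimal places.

(1 + i) = (1 + r)(1 + π) = 1.02000 × 1.07480 = 1.096296
i = 1.096296 − 1, so the required nominal rate is 9.63%.

9.63%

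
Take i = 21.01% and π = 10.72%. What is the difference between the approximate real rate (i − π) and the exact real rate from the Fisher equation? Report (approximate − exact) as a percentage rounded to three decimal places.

0.996%

Approximate: r ≈ 21.010% − 10.720% = 10.2900%
Exact: (1 + 0.2101)/(1 + 0.1072) − 1 = 9.2937%
Error = 10.2900% − 9.2937% = 0.9963% → 0.996%.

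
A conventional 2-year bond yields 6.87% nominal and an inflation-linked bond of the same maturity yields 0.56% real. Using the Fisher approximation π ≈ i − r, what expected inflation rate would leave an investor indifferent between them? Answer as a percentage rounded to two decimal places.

6.31%

π ≈ i − r = 6.87% − 0.56% → 6.31%.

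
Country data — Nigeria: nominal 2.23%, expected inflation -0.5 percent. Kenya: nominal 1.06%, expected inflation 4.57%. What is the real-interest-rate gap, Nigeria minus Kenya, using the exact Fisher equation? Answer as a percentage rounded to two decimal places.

6.10%

Nigeria: (1 + 0.0223)/(1 − 0.0050) − 1 = 2.7437%
Kenya: (1 + 0.0106)/(1 + 0.0457) − 1 = -3.3566%
Differential = 2.7437% − (-3.3566%) = 6.1003% → 6.10%.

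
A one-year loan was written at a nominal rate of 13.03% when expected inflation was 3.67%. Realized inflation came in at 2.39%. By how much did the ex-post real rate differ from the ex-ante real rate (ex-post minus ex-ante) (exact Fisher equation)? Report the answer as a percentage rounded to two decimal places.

1.36%

Ex-ante: (1 + 0.1303)/(1 + 0.0367) − 1 = 9.0286%
Ex-post: (1 + 0.1303)/(1 + 0.0239) − 1 = 10.3916%
Difference (ex-post − ex-ante) = 1.3630% → 1.36%.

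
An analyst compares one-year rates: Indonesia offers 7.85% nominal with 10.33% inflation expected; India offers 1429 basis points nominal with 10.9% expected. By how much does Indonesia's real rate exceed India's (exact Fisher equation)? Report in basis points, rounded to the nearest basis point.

Indonesia: (1 + 0.0785)/(1 + 0.1033) − 1 = -2.2478%
India: (1 + 0.1429)/(1 + 0.1090) − 1 = 3.0568%
Differential = -2.2478% − 3.0568% = -5.3046% → -530 basis points.

-530 basis points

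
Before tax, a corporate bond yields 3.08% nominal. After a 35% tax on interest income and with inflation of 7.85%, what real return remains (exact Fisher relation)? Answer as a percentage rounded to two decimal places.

After-tax nominal return = 3.08% × (1 − 0.35) = 2.0020%.
1 + r = 1.02002 / 1.07850 = 0.945777
After-tax real rate = 0.945777 − 1 → -5.42%.

-5.42%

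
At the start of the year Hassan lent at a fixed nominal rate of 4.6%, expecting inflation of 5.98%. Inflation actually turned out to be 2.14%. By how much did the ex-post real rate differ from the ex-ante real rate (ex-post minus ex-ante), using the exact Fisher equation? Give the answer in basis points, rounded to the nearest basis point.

Ex-ante: (1 + 0.0460)/(1 + 0.0598) − 1 = -1.3021%
Ex-post: (1 + 0.0460)/(1 + 0.0214) − 1 = 2.4085%
Difference (ex-post − ex-ante) = 3.7106% → 371 basis points.

371 basis points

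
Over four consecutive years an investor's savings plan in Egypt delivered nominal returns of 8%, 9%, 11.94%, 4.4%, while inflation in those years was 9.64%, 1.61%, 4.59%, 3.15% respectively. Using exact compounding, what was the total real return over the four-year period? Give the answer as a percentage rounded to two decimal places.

Nominal growth factor = 1.0800 × 1.0900 × 1.1194 × 1.0440 = 1.375739
Price-level growth factor = 1.0964 × 1.0161 × 1.0459 × 1.0315 = 1.201890
Real growth factor = 1.375739 / 1.201890 = 1.144646
Total real return = 1.144646 − 1 → 14.46%.

14.46%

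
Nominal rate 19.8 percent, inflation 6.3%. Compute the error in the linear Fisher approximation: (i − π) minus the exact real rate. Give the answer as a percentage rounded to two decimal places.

0.80%

Approximate: r ≈ 19.800% − 6.300% = 13.5000%
Exact: (1 + 0.1980)/(1 + 0.0630) − 1 = 12.6999%
Error = 13.5000% − 12.6999% = 0.8001% → 0.80%.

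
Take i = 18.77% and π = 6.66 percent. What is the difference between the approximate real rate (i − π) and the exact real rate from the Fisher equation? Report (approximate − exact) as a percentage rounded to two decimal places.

Approximate: r ≈ 18.770% − 6.660% = 12.1100%
Exact: (1 + 0.1877)/(1 + 0.0666) − 1 = 11.3538%
Error = 12.1100% − 11.3538% = 0.7562% → 0.76%.

0.76%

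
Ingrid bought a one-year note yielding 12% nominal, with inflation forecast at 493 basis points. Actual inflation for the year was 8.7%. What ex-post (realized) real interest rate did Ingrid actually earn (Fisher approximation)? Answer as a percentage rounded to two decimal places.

3.30%

Ex-post: 12% − 8.7% = 3.300%
So the realized real rate is 3.30%.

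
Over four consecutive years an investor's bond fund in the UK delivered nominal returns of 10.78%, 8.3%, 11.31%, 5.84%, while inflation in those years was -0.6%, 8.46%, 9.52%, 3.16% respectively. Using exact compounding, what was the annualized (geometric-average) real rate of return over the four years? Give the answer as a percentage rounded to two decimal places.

Compound the nominal returns: 1.1078 × 1.0830 × 1.1131 × 1.0584 = 1.41342846.
Compound inflation: 0.9940 × 1.0846 × 1.0952 × 1.0316 = 1.21803776.
Deflate: 1.41342846 / 1.21803776 = 1.16041432.
Annualized real rate = 1.16041432^(1/4) − 1 = 3.7895% → 3.79%.

3.79%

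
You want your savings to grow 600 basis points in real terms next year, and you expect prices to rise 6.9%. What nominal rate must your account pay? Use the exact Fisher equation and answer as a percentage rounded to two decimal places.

(1 + i) = (1 + r)(1 + π) = 1.06000 × 1.06900 = 1.13314
i = 1.13314 − 1, so the required nominal rate is 13.31%.

13.31%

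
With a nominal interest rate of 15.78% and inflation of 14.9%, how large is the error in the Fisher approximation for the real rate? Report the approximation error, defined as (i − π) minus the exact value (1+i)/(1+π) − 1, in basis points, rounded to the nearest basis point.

Approximate: r ≈ 15.780% − 14.900% = 0.8800%
Exact: (1 + 0.1578)/(1 + 0.1490) − 1 = 0.7659%
Error = 0.8800% − 0.7659% = 0.1141% → 11 basis points.

11 basis points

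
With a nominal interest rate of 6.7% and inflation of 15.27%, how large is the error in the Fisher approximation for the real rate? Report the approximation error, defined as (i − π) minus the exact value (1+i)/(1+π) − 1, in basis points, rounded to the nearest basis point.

Approximate: r ≈ 6.700% − 15.270% = -8.5700%
Exact: (1 + 0.0670)/(1 + 0.1527) − 1 = -7.4347%
Error = -8.5700% − (-7.4347%) = -1.1353% → -114 basis points.

-114 basis points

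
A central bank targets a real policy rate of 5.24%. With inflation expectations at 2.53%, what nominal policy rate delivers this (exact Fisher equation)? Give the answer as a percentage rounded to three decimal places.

7.903%

(1 + i) = (1 + r)(1 + π) = 1.05240 × 1.02530 = 1.07902572
i = 1.07902572 − 1, so the required nominal rate is 7.903%.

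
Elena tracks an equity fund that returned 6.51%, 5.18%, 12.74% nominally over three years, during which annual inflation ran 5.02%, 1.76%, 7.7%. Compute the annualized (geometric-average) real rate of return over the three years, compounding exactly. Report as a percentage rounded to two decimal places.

3.14%

Compound the nominal returns: 1.0651 × 1.0518 × 1.1274 = 1.26299486.
Compound inflation: 1.0502 × 1.0176 × 1.0770 = 1.15097215.
Deflate: 1.26299486 / 1.15097215 = 1.09732877.
Annualized real rate = 1.09732877^(1/3) − 1 = 3.1444% → 3.14%.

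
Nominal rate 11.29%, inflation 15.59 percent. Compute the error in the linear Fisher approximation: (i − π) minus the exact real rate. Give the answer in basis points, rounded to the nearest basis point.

-58 basis points

Approximate: r ≈ 11.290% − 15.590% = -4.3000%
Exact: (1 + 0.1129)/(1 + 0.1559) − 1 = -3.7200%
Error = -4.3000% − (-3.7200%) = -0.5800% → -58 basis points.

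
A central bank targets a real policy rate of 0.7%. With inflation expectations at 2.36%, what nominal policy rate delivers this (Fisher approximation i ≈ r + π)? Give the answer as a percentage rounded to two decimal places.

i ≈ r + π = 0.7% + 2.36% = 3.06%.

3.06%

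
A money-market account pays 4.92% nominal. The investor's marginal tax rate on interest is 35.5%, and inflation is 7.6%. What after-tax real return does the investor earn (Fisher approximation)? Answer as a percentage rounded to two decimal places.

After-tax nominal return = 4.92% × (1 − 0.355) = 3.1734%.
r ≈ 3.1734% − 7.6% → -4.43%.

-4.43%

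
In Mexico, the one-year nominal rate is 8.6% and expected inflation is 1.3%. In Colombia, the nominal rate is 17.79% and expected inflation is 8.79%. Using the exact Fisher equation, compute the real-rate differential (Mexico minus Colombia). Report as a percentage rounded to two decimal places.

Mexico: (1 + 0.0860)/(1 + 0.0130) − 1 = 7.2063%
Colombia: (1 + 0.1779)/(1 + 0.0879) − 1 = 8.2728%
Differential = 7.2063% − 8.2728% = -1.0665% → -1.07%.

-1.07%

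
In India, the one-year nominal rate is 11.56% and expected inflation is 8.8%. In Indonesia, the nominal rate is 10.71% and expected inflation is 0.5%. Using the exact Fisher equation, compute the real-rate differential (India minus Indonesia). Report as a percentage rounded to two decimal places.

India: (1 + 0.1156)/(1 + 0.0880) − 1 = 2.5368%
Indonesia: (1 + 0.1071)/(1 + 0.0050) − 1 = 10.1592%
Differential = 2.5368% − 10.1592% = -7.6224% → -7.62%.

-7.62%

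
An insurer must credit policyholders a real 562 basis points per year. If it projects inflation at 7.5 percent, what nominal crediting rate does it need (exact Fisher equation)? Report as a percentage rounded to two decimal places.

13.54%

(1 + i) = (1 + r)(1 + π) = 1.05620 × 1.07500 = 1.135415
i = 1.135415 − 1, so the required nominal rate is 13.54%.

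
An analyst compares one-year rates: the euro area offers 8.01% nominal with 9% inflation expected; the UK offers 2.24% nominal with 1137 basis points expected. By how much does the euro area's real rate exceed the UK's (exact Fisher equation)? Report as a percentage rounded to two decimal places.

7.29%

The euro area: (1 + 0.0801)/(1 + 0.0900) − 1 = -0.9083%
The UK: (1 + 0.0224)/(1 + 0.1137) − 1 = -8.1979%
Differential = -0.9083% − (-8.1979%) = 7.2896% → 7.29%.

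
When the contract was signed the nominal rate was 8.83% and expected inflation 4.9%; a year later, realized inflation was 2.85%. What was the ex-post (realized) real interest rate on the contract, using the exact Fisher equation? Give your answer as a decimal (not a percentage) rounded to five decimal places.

Ex-post: (1 + 0.0883)/(1 + 0.0285) − 1 = 5.8143%
So the realized real rate is 0.05814.

0.05814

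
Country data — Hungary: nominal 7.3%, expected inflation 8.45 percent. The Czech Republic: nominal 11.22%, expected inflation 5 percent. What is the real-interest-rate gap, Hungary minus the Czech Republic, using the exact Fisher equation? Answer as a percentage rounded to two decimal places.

Hungary: (1 + 0.0730)/(1 + 0.0845) − 1 = -1.0604%
The Czech Republic: (1 + 0.1122)/(1 + 0.0500) − 1 = 5.9238%
Differential = -1.0604% − 5.9238% = -6.9842% → -6.98%.

-6.98%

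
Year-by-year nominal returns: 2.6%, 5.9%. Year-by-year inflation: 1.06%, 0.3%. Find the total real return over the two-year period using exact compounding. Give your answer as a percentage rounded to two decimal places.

Nominal growth factor = 1.0260 × 1.0590 = 1.086534
Price-level growth factor = 1.0106 × 1.0030 = 1.013632
Real growth factor = 1.086534 / 1.013632 = 1.071922
Total real return = 1.071922 − 1 → 7.19%.

7.19%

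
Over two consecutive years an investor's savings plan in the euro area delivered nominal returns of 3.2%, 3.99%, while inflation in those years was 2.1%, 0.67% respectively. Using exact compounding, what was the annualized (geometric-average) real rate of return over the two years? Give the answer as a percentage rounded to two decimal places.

2.18%

Nominal growth factor = 1.0320 × 1.0399 = 1.07317680
Price-level growth factor = 1.0210 × 1.0067 = 1.02784070
Real growth factor = 1.07317680 / 1.02784070 = 1.04410810
Annualized real rate = 1.04410810^(1/2) − 1 = 2.1816% → 2.18%.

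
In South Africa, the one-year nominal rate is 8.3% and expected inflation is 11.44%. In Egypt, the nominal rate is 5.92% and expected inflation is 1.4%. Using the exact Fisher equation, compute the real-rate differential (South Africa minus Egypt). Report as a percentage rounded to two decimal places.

South Africa: (1 + 0.0830)/(1 + 0.1144) − 1 = -2.8177%
Egypt: (1 + 0.0592)/(1 + 0.0140) − 1 = 4.4576%
Differential = -2.8177% − 4.4576% = -7.2753% → -7.28%.

-7.28%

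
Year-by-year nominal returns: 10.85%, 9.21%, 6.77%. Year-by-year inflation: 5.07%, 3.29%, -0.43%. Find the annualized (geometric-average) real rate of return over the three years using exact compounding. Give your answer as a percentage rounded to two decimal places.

6.15%

Nominal growth factor = 1.1085 × 1.0921 × 1.0677 = 1.29254999
Price-level growth factor = 1.0507 × 1.0329 × 0.9957 = 1.08060138
Real growth factor = 1.29254999 / 1.08060138 = 1.19613950
Annualized real rate = 1.19613950^(1/3) − 1 = 6.1518% → 6.15%.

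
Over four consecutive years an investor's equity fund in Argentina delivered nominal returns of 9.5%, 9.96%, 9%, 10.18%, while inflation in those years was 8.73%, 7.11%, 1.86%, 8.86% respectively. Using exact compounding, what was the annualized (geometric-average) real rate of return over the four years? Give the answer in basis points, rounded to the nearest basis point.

Compound the nominal returns: 1.0950 × 1.0996 × 1.0900 × 1.1018 = 1.44603271.
Compound inflation: 1.0873 × 1.0711 × 1.0186 × 1.0886 = 1.29137213.
Deflate: 1.44603271 / 1.29137213 = 1.11976453.
Annualized real rate = 1.11976453^(1/4) − 1 = 2.8683% → 287 basis points.

287 basis points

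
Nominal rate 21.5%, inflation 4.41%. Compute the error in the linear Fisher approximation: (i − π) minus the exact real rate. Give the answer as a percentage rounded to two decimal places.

Approximate: r ≈ 21.500% − 4.410% = 17.0900%
Exact: (1 + 0.2150)/(1 + 0.0441) − 1 = 16.3682%
Error = 17.0900% − 16.3682% = 0.7218% → 0.72%.

0.72%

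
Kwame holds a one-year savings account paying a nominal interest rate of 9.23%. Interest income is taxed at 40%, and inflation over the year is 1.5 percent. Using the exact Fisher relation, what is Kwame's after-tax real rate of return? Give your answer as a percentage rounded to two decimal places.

After-tax nominal return = 9.23% × (1 − 0.4) = 5.5380%.
1 + r = 1.05538 / 1.01500 = 1.039783
After-tax real rate = 1.039783 − 1 → 3.98%.

3.98%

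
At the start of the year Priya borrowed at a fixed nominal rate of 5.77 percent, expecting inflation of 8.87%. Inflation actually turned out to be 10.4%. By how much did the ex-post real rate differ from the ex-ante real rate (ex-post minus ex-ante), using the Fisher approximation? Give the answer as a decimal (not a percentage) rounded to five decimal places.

-0.01530

Ex-ante: 5.77% − 8.87% = -3.100%
Ex-post: 5.77% − 10.4% = -4.630%
Difference (ex-post − ex-ante) = -1.5300% → -0.01530.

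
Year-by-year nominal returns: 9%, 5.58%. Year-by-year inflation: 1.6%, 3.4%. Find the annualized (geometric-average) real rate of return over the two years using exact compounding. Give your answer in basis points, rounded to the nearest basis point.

Compound the nominal returns: 1.0900 × 1.0558 = 1.15082200.
Compound inflation: 1.0160 × 1.0340 = 1.05054400.
Deflate: 1.15082200 / 1.05054400 = 1.09545340.
Annualized real rate = 1.09545340^(1/2) − 1 = 4.6639% → 466 basis points.

466 basis points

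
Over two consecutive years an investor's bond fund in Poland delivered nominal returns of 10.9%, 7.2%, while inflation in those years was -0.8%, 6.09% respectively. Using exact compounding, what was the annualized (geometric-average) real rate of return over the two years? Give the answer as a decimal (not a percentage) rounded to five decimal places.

0.06285

Nominal growth factor = 1.1090 × 1.0720 = 1.188848000
Price-level growth factor = 0.9920 × 1.0609 = 1.052412800
Real growth factor = 1.188848000 / 1.052412800 = 1.129640384
Annualized real rate = 1.129640384^(1/2) − 1 = 6.28454% → 0.06285.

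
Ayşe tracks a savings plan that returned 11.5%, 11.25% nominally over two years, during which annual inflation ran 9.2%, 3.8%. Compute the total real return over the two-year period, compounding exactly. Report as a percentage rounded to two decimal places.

Compound the nominal returns: 1.1150 × 1.1125 = 1.240438.
Compound inflation: 1.0920 × 1.0380 = 1.133496.
Deflate: 1.240438 / 1.133496 = 1.094347.
Total real return = 1.094347 − 1 → 9.43%.

9.43%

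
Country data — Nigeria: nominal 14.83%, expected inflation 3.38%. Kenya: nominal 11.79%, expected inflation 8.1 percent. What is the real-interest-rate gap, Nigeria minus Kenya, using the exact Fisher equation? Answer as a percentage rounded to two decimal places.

7.66%

Nigeria: (1 + 0.1483)/(1 + 0.0338) − 1 = 11.0756%
Kenya: (1 + 0.1179)/(1 + 0.0810) − 1 = 3.4135%
Differential = 11.0756% − 3.4135% = 7.6621% → 7.66%.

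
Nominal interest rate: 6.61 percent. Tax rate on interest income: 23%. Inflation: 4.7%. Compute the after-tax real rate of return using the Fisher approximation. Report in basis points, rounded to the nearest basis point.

39 basis points

After-tax nominal return = 6.61% × (1 − 0.23) = 5.0897%.
r ≈ 5.0897% − 4.7% → 39 basis points.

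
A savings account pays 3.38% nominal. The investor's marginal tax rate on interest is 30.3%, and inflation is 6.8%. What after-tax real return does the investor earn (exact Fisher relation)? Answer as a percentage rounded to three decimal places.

After-tax nominal return = 3.38% × (1 − 0.303) = 2.35586%.
1 + r = 1.0235586 / 1.06800 = 0.958388
After-tax real rate = 0.958388 − 1 → -4.161%.

-4.161%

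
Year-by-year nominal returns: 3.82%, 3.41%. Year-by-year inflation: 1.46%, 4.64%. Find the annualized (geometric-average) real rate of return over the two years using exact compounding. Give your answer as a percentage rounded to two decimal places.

0.56%

Compound the nominal returns: 1.0382 × 1.0341 = 1.07360262.
Compound inflation: 1.0146 × 1.0464 = 1.06167744.
Deflate: 1.07360262 / 1.06167744 = 1.01123239.
Annualized real rate = 1.01123239^(1/2) − 1 = 0.5601% → 0.56%.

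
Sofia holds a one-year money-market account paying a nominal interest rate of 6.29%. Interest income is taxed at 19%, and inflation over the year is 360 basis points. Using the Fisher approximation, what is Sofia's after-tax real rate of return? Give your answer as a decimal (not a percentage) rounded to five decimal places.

0.01495

After-tax nominal return = 6.29% × (1 − 0.19) = 5.0949%.
r ≈ 5.0949% − 3.6% → 0.01495.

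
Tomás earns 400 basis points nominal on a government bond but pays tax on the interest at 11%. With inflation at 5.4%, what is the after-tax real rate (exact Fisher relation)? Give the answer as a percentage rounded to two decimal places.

After-tax nominal return = 4% × (1 − 0.11) = 3.5600%.
1 + r = 1.03560 / 1.05400 = 0.982543
After-tax real rate = 0.982543 − 1 → -1.75%.

-1.75%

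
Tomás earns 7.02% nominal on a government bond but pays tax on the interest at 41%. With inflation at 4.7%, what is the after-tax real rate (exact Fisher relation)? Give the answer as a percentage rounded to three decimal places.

-0.533%

After-tax nominal return = 7.02% × (1 − 0.41) = 4.1418%.
1 + r = 1.041418 / 1.04700 = 0.994669
After-tax real rate = 0.994669 − 1 → -0.533%.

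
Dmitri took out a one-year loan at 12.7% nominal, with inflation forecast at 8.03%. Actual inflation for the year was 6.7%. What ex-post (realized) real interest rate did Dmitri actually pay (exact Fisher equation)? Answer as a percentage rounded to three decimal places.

5.623%

Ex-post: (1 + 0.1270)/(1 + 0.0670) − 1 = 5.6232%
So the realized real rate is 5.623%.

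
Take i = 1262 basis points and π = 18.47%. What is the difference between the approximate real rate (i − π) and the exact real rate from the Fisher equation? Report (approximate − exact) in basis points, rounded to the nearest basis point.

Approximate: r ≈ 12.620% − 18.470% = -5.8500%
Exact: (1 + 0.1262)/(1 + 0.1847) − 1 = -4.9380%
Error = -5.8500% − (-4.9380%) = -0.9120% → -91 basis points.

-91 basis points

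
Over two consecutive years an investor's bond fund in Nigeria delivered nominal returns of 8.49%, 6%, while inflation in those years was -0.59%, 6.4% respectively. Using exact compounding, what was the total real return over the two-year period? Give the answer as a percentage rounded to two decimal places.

8.72%

Nominal growth factor = 1.0849 × 1.0600 = 1.149994
Price-level growth factor = 0.9941 × 1.0640 = 1.057722
Real growth factor = 1.149994 / 1.057722 = 1.087236
Total real return = 1.087236 − 1 → 8.72%.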